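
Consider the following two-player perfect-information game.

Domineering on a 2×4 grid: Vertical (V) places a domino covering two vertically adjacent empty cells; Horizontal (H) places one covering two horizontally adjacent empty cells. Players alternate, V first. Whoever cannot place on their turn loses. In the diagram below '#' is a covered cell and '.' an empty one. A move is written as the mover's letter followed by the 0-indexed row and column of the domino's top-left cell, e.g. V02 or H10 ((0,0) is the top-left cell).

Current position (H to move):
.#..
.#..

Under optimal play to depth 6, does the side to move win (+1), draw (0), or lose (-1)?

ply 1, H at .#../.#.. | H02=+1→.###/.#..*; H12=+1→.#../.###
ply 2, V at .###/.#.. | V00=-1→####/##..*
ply 3, H at ####/##.. | H12=+1→####/####*
ply 4: ####/#### is terminal -1 (V); from .#../.#.. depth 6

value(.#../.#.., H) = +1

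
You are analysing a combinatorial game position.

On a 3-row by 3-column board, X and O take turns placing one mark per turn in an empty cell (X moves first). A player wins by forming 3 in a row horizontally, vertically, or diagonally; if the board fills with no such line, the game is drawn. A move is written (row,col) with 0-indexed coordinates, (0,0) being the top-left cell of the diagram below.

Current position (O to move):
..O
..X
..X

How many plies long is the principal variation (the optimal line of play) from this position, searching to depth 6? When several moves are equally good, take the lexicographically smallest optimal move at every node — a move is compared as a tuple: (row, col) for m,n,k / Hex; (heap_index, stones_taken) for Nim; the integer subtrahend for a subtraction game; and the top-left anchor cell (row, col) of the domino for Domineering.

[..O/..X/..X] O move#1: (0,0):+1/O.O/..X/..X*, (0,1):+1/.OO/..X/..X, (1,0):+0/..O/O.X/..X, (1,1):+0/..O/.OX/..X, (2,0):-1/..O/..X/O.X, (2,1):-1/..O/..X/.OX
[O.O/..X/..X] X move#2: (0,1):-1/OXO/..X/..X*, (1,0):-1/O.O/X.X/..X, (1,1):-1/O.O/.XX/..X, (2,0):-1/O.O/..X/X.X, (2,1):-1/O.O/..X/.XX
[OXO/..X/..X] O move#3: (1,0):+0/OXO/O.X/..X, (1,1):+0/OXO/.OX/..X, (2,0):+1/OXO/..X/O.X*, (2,1):+0/OXO/..X/.OX
[OXO/..X/O.X] X move#4: (1,0):-1/OXO/X.X/O.X*, (1,1):-1/OXO/.XX/O.X, (2,1):-1/OXO/..X/OXX
[OXO/X.X/O.X] O move#5: (1,1):+1/OXO/XOX/O.X*, (2,1):-1/OXO/X.X/OOX
[OXO/XOX/O.X] end (terminal -1, X#6); searched ..O/..X/..X to 6

PV length from [..O/..X/..X]: 5 plies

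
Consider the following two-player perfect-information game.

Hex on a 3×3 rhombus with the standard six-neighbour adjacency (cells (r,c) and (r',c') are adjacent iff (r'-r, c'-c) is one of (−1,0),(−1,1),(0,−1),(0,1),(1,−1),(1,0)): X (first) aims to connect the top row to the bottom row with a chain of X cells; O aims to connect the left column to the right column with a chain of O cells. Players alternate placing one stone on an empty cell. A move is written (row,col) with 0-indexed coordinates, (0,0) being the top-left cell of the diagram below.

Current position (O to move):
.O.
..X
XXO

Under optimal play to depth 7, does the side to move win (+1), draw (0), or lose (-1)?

value(.O./..X/XXO, O) = +1

[.O./..X/XXO] O move#1: (0,0):-1/OO./..X/XXO, (0,2):+1/.OO/..X/XXO*, (1,0):-1/.O./O.X/XXO, (1,1):-1/.O./.OX/XXO
[.OO/..X/XXO] X move#2: (0,0):-1/XOO/..X/XXO*, (1,0):-1/.OO/X.X/XXO, (1,1):-1/.OO/.XX/XXO
[XOO/..X/XXO] O move#3: (1,0):+1/XOO/O.X/XXO*, (1,1):-1/XOO/.OX/XXO
[XOO/O.X/XXO] end (terminal -1, X#4); searched .O./..X/XXO to 7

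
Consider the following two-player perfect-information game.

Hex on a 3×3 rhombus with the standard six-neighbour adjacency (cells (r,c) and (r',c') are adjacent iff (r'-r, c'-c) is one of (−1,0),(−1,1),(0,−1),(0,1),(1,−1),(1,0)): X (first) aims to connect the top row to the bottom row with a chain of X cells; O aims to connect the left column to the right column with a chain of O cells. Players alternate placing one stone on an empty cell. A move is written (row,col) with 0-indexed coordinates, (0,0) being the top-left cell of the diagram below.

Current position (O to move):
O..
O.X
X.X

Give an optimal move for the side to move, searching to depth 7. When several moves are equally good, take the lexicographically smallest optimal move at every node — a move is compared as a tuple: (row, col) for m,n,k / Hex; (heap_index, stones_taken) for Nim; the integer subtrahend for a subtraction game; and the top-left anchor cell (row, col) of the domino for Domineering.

O's best at [O../O.X/X.X]: (0,2)

p1 O@[O../O.X/X.X]: (0,1)[OO./O.X/X.X]-1 (0,2)[O.O/O.X/X.X]+1* (1,1)[O../OOX/X.X]-1 (2,1)[O../O.X/XOX]-1
p2 X@[O.O/O.X/X.X]: (0,1)[OXO/O.X/X.X]-1* (1,1)[O.O/OXX/X.X]-1 (2,1)[O.O/O.X/XXX]-1
p3 O@[OXO/O.X/X.X]: (1,1)[OXO/OOX/X.X]+1* (2,1)[OXO/O.X/XOX]-1
p4 X@[OXO/OOX/X.X] terminal -1; root [O../O.X/X.X] d7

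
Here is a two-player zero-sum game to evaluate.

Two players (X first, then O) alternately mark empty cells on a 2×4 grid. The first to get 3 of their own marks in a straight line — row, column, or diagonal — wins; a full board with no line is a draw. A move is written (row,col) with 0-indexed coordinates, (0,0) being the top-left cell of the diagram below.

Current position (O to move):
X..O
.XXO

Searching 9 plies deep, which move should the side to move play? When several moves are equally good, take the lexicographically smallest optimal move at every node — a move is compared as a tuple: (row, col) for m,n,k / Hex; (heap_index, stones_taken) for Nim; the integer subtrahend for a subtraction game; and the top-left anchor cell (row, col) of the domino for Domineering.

O's best at [X..O/.XXO]: (1,0)

ply 1, O at X..O/.XXO | (0,1)=-1→XO.O/.XXO; (0,2)=-1→X.OO/.XXO; (1,0)=+0→X..O/OXXO*
ply 2, X at X..O/OXXO | (0,1)=+0→XX.O/OXXO*; (0,2)=+0→X.XO/OXXO
ply 3, O at XX.O/OXXO | (0,2)=+0→XXOO/OXXO*
ply 4: XXOO/OXXO is terminal +0 (X); from X..O/.XXO depth 9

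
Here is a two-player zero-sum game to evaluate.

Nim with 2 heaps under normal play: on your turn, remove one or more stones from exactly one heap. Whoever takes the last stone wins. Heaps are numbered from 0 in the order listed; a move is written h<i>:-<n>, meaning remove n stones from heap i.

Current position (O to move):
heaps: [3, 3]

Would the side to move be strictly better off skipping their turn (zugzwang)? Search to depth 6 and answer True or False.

[(3,3)] O move#1: h0:-1:-1/(2,3)*, h0:-2:-1/(1,3), h0:-3:-1/(0,3), h1:-1:-1/(3,2), h1:-2:-1/(3,1), h1:-3:-1/(3,0)
[(2,3)] X move#2: h0:-1:-1/(1,3), h0:-2:-1/(0,3), h1:-1:+1/(2,2)*, h1:-2:-1/(2,1), h1:-3:-1/(2,0)
[(2,2)] O move#3: h0:-1:-1/(1,2)*, h0:-2:-1/(0,2), h1:-1:-1/(2,1), h1:-2:-1/(2,0)
[(1,2)] X move#4: h0:-1:-1/(0,2), h1:-1:+1/(1,1)*, h1:-2:-1/(1,0)
[(1,1)] O move#5: h0:-1:-1/(0,1)*, h1:-1:-1/(1,0)
[(0,1)] X move#6: h1:-1:+1/(0,0)*
[(0,0)] end (terminal -1, O#7); searched (3,3) to 6
if O skipped the turn, X would face:
~ [(3,3)] X move#1: h0:-1:-1/(2,3)*, h0:-2:-1/(1,3), h0:-3:-1/(0,3), h1:-1:-1/(3,2), h1:-2:-1/(3,1), h1:-3:-1/(3,0)
~ [(2,3)] O move#2: h0:-1:-1/(1,3), h0:-2:-1/(0,3), h1:-1:+1/(2,2)*, h1:-2:-1/(2,1), h1:-3:-1/(2,0)
~ [(2,2)] X move#3: h0:-1:-1/(1,2)*, h0:-2:-1/(0,2), h1:-1:-1/(2,1), h1:-2:-1/(2,0)
~ [(1,2)] O move#4: h0:-1:-1/(0,2), h1:-1:+1/(1,1)*, h1:-2:-1/(1,0)
~ [(1,1)] X move#5: h0:-1:-1/(0,1)*, h1:-1:-1/(1,0)
~ [(0,1)] O move#6: h1:-1:+1/(0,0)*
~ [(0,0)] end (terminal -1, X#7); searched (3,3) to 6
compare (O): move=-1 vs pass=+1

zugzwang((3,3), O) = True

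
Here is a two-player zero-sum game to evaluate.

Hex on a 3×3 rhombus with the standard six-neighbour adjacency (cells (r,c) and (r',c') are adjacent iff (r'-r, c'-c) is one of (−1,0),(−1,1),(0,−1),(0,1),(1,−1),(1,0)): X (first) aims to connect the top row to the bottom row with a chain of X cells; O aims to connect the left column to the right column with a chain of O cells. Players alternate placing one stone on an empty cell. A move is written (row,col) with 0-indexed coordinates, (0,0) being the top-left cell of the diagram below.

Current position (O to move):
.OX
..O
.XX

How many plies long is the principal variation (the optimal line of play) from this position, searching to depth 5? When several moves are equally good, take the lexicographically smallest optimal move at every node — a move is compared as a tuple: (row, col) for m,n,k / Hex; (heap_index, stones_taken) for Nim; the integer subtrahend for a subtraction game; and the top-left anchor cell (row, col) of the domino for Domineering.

[.OX/..O/.XX] O move#1: (0,0):-1/OOX/..O/.XX, (1,0):-1/.OX/O.O/.XX, (1,1):+1/.OX/.OO/.XX*, (2,0):-1/.OX/..O/OXX
[.OX/.OO/.XX] X move#2: (0,0):-1/XOX/.OO/.XX*, (1,0):-1/.OX/XOO/.XX, (2,0):-1/.OX/.OO/XXX
[XOX/.OO/.XX] O move#3: (1,0):+1/XOX/OOO/.XX*, (2,0):+1/XOX/.OO/OXX
[XOX/OOO/.XX] end (terminal -1, X#4); searched .OX/..O/.XX to 5

PV length from [.OX/..O/.XX]: 3 plies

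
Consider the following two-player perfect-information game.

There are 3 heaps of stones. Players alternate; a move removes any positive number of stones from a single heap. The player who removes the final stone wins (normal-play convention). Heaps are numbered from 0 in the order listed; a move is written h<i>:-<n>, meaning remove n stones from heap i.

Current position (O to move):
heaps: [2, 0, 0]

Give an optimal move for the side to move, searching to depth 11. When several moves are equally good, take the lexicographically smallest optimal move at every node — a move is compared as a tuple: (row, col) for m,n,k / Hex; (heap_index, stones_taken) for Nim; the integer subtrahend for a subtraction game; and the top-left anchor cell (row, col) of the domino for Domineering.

O's best at [(2,0,0)]: h0:-2

ply 1, O at (2,0,0) | h0:-1=-1→(1,0,0); h0:-2=+1→(0,0,0)*
ply 2: (0,0,0) is terminal -1 (X); from (2,0,0) depth 11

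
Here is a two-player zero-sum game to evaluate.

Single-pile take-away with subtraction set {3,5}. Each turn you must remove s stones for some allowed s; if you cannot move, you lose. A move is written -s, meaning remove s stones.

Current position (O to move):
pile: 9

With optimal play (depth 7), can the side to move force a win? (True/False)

O winning at [9]: False

[9] O move#1: -3:-1/6*, -5:-1/4
[6] X move#2: -3:-1/3, -5:+1/1*
[1] end (terminal -1, O#3); searched 9 to 7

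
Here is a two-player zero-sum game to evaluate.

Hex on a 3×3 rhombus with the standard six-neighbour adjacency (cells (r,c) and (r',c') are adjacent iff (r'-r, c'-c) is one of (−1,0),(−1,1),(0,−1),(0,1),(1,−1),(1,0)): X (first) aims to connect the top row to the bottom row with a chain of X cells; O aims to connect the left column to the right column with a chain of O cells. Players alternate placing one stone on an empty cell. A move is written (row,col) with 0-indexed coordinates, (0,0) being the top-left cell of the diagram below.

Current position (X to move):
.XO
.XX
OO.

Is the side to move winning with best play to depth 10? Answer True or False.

p1 X@[.XO/.XX/OO.]: (0,0)[XXO/.XX/OO.]-1 (1,0)[.XO/XXX/OO.]-1 (2,2)[.XO/.XX/OOX]+1*
p2 O@[.XO/.XX/OOX] terminal -1; root [.XO/.XX/OO.] d10

X winning at [.XO/.XX/OO.]: True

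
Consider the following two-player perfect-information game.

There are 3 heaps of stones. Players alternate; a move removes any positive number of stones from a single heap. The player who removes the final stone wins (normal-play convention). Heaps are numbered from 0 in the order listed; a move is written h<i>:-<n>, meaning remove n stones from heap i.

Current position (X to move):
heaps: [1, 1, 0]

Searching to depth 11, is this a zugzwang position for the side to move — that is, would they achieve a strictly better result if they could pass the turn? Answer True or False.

ply 1, X at (1,1,0) | h0:-1=-1→(0,1,0)*; h1:-1=-1→(1,0,0)
ply 2, O at (0,1,0) | h1:-1=+1→(0,0,0)*
ply 3: (0,0,0) is terminal -1 (X); from (1,1,0) depth 11
suppose X passes — search the same position with O to move:
pass> ply 1, O at (1,1,0) | h0:-1=-1→(0,1,0)*; h1:-1=-1→(1,0,0)
pass> ply 2, X at (0,1,0) | h1:-1=+1→(0,0,0)*
pass> ply 3: (0,0,0) is terminal -1 (O); from (1,1,0) depth 11
for X: play -1, pass +1

zugzwang((1,1,0), X) = True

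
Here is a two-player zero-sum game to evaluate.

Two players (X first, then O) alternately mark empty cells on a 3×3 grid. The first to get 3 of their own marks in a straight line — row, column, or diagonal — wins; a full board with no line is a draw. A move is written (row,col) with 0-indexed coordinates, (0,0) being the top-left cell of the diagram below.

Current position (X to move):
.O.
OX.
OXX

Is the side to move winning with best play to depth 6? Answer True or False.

X winning at [.O./OX./OXX]: True

[.O./OX./OXX] X move#1: (0,0):+1/XO./OX./OXX*, (0,2):-1/.OX/OX./OXX, (1,2):-1/.O./OXX/OXX
[XO./OX./OXX] end (terminal -1, O#2); searched .O./OX./OXX to 6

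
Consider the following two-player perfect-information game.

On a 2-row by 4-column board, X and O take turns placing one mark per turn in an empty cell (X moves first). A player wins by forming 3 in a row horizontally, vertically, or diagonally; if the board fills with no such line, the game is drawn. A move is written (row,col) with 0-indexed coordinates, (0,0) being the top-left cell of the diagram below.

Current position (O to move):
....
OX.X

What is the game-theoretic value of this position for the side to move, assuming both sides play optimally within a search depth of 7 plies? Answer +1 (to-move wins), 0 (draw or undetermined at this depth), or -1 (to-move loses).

value(..../OX.X, O) = 0

p1 O@[..../OX.X]: (0,0)[O.../OX.X]-1 (0,1)[.O../OX.X]-1 (0,2)[..O./OX.X]-1 (0,3)[...O/OX.X]-1 (1,2)[..../OXOX]+0*
p2 X@[..../OXOX]: (0,0)[X.../OXOX]+0* (0,1)[.X../OXOX]+0 (0,2)[..X./OXOX]+0 (0,3)[...X/OXOX]+0
p3 O@[X.../OXOX]: (0,1)[XO../OXOX]+0* (0,2)[X.O./OXOX]+0 (0,3)[X..O/OXOX]+0
p4 X@[XO../OXOX]: (0,2)[XOX./OXOX]+0* (0,3)[XO.X/OXOX]+0
p5 O@[XOX./OXOX]: (0,3)[XOXO/OXOX]+0*
p6 X@[XOXO/OXOX] terminal +0; root [..../OX.X] d7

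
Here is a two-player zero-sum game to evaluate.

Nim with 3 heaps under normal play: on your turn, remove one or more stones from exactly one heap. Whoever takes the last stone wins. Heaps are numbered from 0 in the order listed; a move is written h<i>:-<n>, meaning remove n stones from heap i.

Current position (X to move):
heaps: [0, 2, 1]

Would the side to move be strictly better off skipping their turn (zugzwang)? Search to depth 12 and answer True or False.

zugzwang((0,2,1), X) = False

ply 1, X at (0,2,1) | h1:-1=+1→(0,1,1)*; h1:-2=-1→(0,0,1); h2:-1=-1→(0,2,0)
ply 2, O at (0,1,1) | h1:-1=-1→(0,0,1)*; h2:-1=-1→(0,1,0)
ply 3, X at (0,0,1) | h2:-1=+1→(0,0,0)*
ply 4: (0,0,0) is terminal -1 (O); from (0,2,1) depth 12
pass branch (O moves first from the same position):
  | ply 1, O at (0,2,1) | h1:-1=+1→(0,1,1)*; h1:-2=-1→(0,0,1); h2:-1=-1→(0,2,0)
  | ply 2, X at (0,1,1) | h1:-1=-1→(0,0,1)*; h2:-1=-1→(0,1,0)
  | ply 3, O at (0,0,1) | h2:-1=+1→(0,0,0)*
  | ply 4: (0,0,0) is terminal -1 (X); from (0,2,1) depth 12
X moving scores +1; X passing scores -1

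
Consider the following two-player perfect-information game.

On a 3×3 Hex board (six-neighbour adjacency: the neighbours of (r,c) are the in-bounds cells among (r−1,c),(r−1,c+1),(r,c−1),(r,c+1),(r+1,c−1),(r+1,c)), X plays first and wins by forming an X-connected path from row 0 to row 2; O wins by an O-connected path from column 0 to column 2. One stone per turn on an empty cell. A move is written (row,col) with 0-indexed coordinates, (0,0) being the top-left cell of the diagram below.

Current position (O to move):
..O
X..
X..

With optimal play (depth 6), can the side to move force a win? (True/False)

O winning at [..O/X../X..]: False

ply 1, O at ..O/X../X.. | (0,0)=-1→O.O/X../X..*; (0,1)=-1→.OO/X../X..; (1,1)=-1→..O/XO./X..; (1,2)=-1→..O/X.O/X..; (2,1)=-1→..O/X../XO.; (2,2)=-1→..O/X../X.O
ply 2, X at O.O/X../X.. | (0,1)=+1→OXO/X../X..*; (1,1)=-1→O.O/XX./X..; (1,2)=-1→O.O/X.X/X..; (2,1)=-1→O.O/X../XX.; (2,2)=-1→O.O/X../X.X
ply 3: OXO/X../X.. is terminal -1 (O); from ..O/X../X.. depth 6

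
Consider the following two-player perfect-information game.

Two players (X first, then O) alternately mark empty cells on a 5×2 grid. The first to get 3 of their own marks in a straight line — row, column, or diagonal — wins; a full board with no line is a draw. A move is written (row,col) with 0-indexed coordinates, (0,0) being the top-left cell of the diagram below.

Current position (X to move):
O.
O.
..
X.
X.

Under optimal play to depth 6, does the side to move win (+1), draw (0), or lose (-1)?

ply 1, X at O./O./../X./X. | (0,1)=-1→OX/O./../X./X.; (1,1)=-1→O./OX/../X./X.; (2,0)=+1→O./O./X./X./X.*; (2,1)=-1→O./O./.X/X./X.; (3,1)=-1→O./O./../XX/X.; (4,1)=-1→O./O./../X./XX
ply 2: O./O./X./X./X. is terminal -1 (O); from O./O./../X./X. depth 6

value(O./O./../X./X., X) = +1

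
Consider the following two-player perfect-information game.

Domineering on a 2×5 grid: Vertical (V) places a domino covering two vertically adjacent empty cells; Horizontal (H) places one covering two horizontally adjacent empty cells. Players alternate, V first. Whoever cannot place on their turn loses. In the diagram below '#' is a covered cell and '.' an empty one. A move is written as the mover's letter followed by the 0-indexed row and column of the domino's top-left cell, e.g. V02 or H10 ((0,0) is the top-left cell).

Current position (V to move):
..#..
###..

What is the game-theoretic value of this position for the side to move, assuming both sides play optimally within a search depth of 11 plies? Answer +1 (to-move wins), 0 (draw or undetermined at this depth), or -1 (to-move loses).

ply 1, V at ..#../###.. | V03=+1→..##./####.*; V04=+1→..#.#/###.#
ply 2, H at ..##./####. | H00=-1→####./####.*
ply 3, V at ####./####. | V04=+1→#####/#####*
ply 4: #####/##### is terminal -1 (H); from ..#../###.. depth 11

value(..#../###.., V) = +1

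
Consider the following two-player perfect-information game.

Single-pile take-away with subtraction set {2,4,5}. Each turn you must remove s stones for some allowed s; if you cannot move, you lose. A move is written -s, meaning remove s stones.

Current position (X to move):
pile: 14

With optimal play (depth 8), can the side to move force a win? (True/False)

X winning at [14]: False

ply 1, X at 14 | -2=-1→12*; -4=-1→10; -5=-1→9
ply 2, O at 12 | -2=-1→10; -4=+1→8*; -5=+1→7
ply 3, X at 8 | -2=-1→6*; -4=-1→4; -5=-1→3
ply 4, O at 6 | -2=-1→4; -4=-1→2; -5=+1→1*
ply 5: 1 is terminal -1 (X); from 14 depth 8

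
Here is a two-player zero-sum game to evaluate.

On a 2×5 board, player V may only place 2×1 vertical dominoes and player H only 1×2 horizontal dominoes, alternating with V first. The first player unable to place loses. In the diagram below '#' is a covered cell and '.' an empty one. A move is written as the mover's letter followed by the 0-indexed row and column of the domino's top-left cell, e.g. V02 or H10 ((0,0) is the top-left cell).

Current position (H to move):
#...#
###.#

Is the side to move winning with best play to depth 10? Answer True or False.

H winning at [#...#/###.#]: True

ply 1, H at #...#/###.# | H01=-1→###.#/###.#; H02=+1→#.###/###.#*
ply 2: #.###/###.# is terminal -1 (V); from #...#/###.# depth 10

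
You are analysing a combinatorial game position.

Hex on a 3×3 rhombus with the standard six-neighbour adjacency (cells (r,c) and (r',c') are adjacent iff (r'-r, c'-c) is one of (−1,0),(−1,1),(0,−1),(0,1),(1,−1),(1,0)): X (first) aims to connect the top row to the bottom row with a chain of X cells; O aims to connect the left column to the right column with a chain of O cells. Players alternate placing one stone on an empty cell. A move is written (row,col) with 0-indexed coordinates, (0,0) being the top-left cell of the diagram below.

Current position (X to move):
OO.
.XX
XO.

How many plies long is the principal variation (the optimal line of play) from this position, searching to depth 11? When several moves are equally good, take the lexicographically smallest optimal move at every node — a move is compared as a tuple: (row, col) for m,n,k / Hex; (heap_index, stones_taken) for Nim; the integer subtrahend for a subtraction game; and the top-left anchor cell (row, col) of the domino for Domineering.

p1 X@[OO./.XX/XO.]: (0,2)[OOX/.XX/XO.]+1* (1,0)[OO./XXX/XO.]-1 (2,2)[OO./.XX/XOX]-1
p2 O@[OOX/.XX/XO.] terminal -1; root [OO./.XX/XO.] d11

PV length from [OO./.XX/XO.]: 1 ply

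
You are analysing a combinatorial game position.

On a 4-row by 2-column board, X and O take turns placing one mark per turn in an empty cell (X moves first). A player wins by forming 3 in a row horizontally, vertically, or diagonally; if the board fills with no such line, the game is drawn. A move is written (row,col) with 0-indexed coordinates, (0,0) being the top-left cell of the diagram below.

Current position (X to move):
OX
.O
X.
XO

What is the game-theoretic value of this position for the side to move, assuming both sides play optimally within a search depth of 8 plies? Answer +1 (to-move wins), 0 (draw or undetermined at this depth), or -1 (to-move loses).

value(OX/.O/X./XO, X) = +1

ply 1, X at OX/.O/X./XO | (1,0)=+1→OX/XO/X./XO*; (2,1)=+0→OX/.O/XX/XO
ply 2: OX/XO/X./XO is terminal -1 (O); from OX/.O/X./XO depth 8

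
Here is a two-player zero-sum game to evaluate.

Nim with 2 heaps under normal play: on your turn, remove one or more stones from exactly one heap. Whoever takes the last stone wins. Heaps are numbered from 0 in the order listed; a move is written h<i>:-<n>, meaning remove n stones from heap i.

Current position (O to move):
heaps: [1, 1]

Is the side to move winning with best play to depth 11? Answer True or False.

O winning at [(1,1)]: False

p1 O@[(1,1)]: h0:-1[(0,1)]-1* h1:-1[(1,0)]-1
p2 X@[(0,1)]: h1:-1[(0,0)]+1*
p3 O@[(0,0)] terminal -1; root [(1,1)] d11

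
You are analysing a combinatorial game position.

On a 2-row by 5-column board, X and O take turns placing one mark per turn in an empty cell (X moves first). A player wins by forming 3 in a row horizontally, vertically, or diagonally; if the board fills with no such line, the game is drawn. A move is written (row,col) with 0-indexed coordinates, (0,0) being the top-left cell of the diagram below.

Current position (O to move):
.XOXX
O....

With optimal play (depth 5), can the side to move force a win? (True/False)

[.XOXX/O....] O move#1: (0,0):+0/OXOXX/O....*, (1,1):+0/.XOXX/OO..., (1,2):+0/.XOXX/O.O.., (1,3):+0/.XOXX/O..O., (1,4):+0/.XOXX/O...O
[OXOXX/O....] X move#2: (1,1):+0/OXOXX/OX...*, (1,2):+0/OXOXX/O.X.., (1,3):+0/OXOXX/O..X., (1,4):+0/OXOXX/O...X
[OXOXX/OX...] O move#3: (1,2):+0/OXOXX/OXO..*, (1,3):+0/OXOXX/OX.O., (1,4):+0/OXOXX/OX..O
[OXOXX/OXO..] X move#4: (1,3):+0/OXOXX/OXOX.*, (1,4):+0/OXOXX/OXO.X
[OXOXX/OXOX.] O move#5: (1,4):+0/OXOXX/OXOXO*
[OXOXX/OXOXO] end (terminal +0, X#6); searched .XOXX/O.... to 5

O winning at [.XOXX/O....]: False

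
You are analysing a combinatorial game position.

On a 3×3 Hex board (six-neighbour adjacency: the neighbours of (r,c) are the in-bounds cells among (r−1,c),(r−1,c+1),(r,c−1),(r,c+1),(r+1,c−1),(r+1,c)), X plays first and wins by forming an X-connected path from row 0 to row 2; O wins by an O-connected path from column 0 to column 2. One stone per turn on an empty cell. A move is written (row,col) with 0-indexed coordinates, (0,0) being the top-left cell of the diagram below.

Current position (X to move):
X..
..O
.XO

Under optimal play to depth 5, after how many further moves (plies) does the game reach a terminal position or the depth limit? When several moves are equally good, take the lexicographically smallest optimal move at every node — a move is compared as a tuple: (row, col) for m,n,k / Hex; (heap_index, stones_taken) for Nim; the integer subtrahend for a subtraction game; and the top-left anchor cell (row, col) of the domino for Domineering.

PV length from [X../..O/.XO]: 5 plies

[X../..O/.XO] X move#1: (0,1):-1/XX./..O/.XO, (0,2):-1/X.X/..O/.XO, (1,0):+1/X../X.O/.XO*, (1,1):+1/X../.XO/.XO, (2,0):+1/X../..O/XXO
[X../X.O/.XO] O move#2: (0,1):-1/XO./X.O/.XO*, (0,2):-1/X.O/X.O/.XO, (1,1):-1/X../XOO/.XO, (2,0):-1/X../X.O/OXO
[XO./X.O/.XO] X move#3: (0,2):+1/XOX/X.O/.XO*, (1,1):+1/XO./XXO/.XO, (2,0):+1/XO./X.O/XXO
[XOX/X.O/.XO] O move#4: (1,1):-1/XOX/XOO/.XO*, (2,0):-1/XOX/X.O/OXO
[XOX/XOO/.XO] X move#5: (2,0):+1/XOX/XOO/XXO*
[XOX/XOO/XXO] end (terminal -1, O#6); searched X../..O/.XO to 5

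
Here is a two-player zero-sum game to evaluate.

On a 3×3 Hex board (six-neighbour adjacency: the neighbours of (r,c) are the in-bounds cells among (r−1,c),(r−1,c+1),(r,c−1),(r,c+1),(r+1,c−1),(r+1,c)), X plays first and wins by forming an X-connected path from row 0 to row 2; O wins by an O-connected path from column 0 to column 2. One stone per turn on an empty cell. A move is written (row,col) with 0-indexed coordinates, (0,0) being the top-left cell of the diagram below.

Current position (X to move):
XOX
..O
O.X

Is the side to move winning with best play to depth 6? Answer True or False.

ply 1, X at XOX/..O/O.X | (1,0)=-1→XOX/X.O/O.X*; (1,1)=-1→XOX/.XO/O.X; (2,1)=-1→XOX/..O/OXX
ply 2, O at XOX/X.O/O.X | (1,1)=+1→XOX/XOO/O.X*; (2,1)=+1→XOX/X.O/OOX
ply 3: XOX/XOO/O.X is terminal -1 (X); from XOX/..O/O.X depth 6

X winning at [XOX/..O/O.X]: False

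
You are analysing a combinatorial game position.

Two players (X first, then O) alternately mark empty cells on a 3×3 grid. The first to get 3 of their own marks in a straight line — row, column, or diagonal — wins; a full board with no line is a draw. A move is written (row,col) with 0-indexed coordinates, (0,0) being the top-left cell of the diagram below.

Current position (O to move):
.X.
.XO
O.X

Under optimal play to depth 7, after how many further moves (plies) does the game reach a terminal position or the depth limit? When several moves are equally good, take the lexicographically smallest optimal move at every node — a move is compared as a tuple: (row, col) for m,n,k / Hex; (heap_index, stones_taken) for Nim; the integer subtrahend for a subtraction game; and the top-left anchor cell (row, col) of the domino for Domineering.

PV length from [.X./.XO/O.X]: 2 plies

p1 O@[.X./.XO/O.X]: (0,0)[OX./.XO/O.X]-1* (0,2)[.XO/.XO/O.X]-1 (1,0)[.X./OXO/O.X]-1 (2,1)[.X./.XO/OOX]-1
p2 X@[OX./.XO/O.X]: (0,2)[OXX/.XO/O.X]-1 (1,0)[OX./XXO/O.X]+0 (2,1)[OX./.XO/OXX]+1*
p3 O@[OX./.XO/OXX] terminal -1; root [.X./.XO/O.X] d7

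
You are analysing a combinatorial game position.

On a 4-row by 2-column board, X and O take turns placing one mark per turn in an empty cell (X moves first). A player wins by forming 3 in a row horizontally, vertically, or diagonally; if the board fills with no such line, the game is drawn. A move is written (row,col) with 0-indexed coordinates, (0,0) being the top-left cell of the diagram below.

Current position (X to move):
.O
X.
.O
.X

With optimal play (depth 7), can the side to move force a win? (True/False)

X winning at [.O/X./.O/.X]: False

p1 X@[.O/X./.O/.X]: (0,0)[XO/X./.O/.X]-1 (1,1)[.O/XX/.O/.X]+0* (2,0)[.O/X./XO/.X]-1 (3,0)[.O/X./.O/XX]-1
p2 O@[.O/XX/.O/.X]: (0,0)[OO/XX/.O/.X]+0* (2,0)[.O/XX/OO/.X]+0 (3,0)[.O/XX/.O/OX]+0
p3 X@[OO/XX/.O/.X]: (2,0)[OO/XX/XO/.X]+0* (3,0)[OO/XX/.O/XX]+0
p4 O@[OO/XX/XO/.X]: (3,0)[OO/XX/XO/OX]+0*
p5 X@[OO/XX/XO/OX] terminal +0; root [.O/X./.O/.X] d7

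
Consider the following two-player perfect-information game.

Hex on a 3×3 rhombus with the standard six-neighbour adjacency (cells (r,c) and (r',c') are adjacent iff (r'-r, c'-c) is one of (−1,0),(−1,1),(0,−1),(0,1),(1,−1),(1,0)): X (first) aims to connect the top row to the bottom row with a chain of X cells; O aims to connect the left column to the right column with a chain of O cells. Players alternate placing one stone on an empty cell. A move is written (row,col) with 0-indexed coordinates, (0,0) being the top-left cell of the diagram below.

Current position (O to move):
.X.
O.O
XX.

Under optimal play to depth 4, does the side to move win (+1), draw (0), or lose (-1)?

value(.X./O.O/XX., O) = +1

p1 O@[.X./O.O/XX.]: (0,0)[OX./O.O/XX.]-1 (0,2)[.XO/O.O/XX.]-1 (1,1)[.X./OOO/XX.]+1* (2,2)[.X./O.O/XXO]-1
p2 X@[.X./OOO/XX.] terminal -1; root [.X./O.O/XX.] d4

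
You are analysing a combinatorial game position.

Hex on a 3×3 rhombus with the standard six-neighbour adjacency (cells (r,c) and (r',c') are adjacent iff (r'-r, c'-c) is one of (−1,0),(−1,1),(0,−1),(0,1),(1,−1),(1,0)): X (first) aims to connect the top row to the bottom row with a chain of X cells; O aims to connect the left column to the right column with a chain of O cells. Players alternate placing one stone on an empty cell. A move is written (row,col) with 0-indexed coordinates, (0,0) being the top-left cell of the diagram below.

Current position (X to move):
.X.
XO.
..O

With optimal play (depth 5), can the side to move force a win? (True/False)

X winning at [.X./XO./..O]: True

p1 X@[.X./XO./..O]: (0,0)[XX./XO./..O]-1 (0,2)[.XX/XO./..O]-1 (1,2)[.X./XOX/..O]-1 (2,0)[.X./XO./X.O]+1* (2,1)[.X./XO./.XO]-1
p2 O@[.X./XO./X.O] terminal -1; root [.X./XO./..O] d5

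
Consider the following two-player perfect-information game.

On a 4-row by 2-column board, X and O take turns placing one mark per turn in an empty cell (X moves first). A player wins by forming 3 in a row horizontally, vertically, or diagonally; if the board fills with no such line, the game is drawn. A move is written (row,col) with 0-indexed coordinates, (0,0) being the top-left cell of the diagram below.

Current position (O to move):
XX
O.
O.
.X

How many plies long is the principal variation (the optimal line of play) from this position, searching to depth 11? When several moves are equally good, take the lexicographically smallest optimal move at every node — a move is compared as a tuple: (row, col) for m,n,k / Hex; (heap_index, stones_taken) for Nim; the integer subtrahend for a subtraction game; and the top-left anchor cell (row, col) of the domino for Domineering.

ply 1, O at XX/O./O./.X | (1,1)=+0→XX/OO/O./.X; (2,1)=+0→XX/O./OO/.X; (3,0)=+1→XX/O./O./OX*
ply 2: XX/O./O./OX is terminal -1 (X); from XX/O./O./.X depth 11

PV length from [XX/O./O./.X]: 1 ply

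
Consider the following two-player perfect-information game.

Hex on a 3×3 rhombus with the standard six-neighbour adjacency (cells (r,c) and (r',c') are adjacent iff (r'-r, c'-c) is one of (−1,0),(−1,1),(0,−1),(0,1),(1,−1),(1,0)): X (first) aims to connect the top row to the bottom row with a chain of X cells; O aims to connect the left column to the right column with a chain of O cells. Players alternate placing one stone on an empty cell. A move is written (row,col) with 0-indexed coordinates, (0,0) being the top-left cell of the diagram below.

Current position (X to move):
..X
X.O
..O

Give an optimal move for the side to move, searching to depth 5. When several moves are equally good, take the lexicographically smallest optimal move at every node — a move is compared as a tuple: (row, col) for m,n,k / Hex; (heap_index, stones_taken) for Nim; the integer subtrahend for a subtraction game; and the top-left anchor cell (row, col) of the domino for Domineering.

X's best at [..X/X.O/..O]: (1,1)

p1 X@[..X/X.O/..O]: (0,0)[X.X/X.O/..O]-1 (0,1)[.XX/X.O/..O]-1 (1,1)[..X/XXO/..O]+1* (2,0)[..X/X.O/X.O]+1 (2,1)[..X/X.O/.XO]+1
p2 O@[..X/XXO/..O]: (0,0)[O.X/XXO/..O]-1* (0,1)[.OX/XXO/..O]-1 (2,0)[..X/XXO/O.O]-1 (2,1)[..X/XXO/.OO]-1
p3 X@[O.X/XXO/..O]: (0,1)[OXX/XXO/..O]+1* (2,0)[O.X/XXO/X.O]+1 (2,1)[O.X/XXO/.XO]+1
p4 O@[OXX/XXO/..O]: (2,0)[OXX/XXO/O.O]-1* (2,1)[OXX/XXO/.OO]-1
p5 X@[OXX/XXO/O.O]: (2,1)[OXX/XXO/OXO]+1*
p6 O@[OXX/XXO/OXO] terminal -1; root [..X/X.O/..O] d5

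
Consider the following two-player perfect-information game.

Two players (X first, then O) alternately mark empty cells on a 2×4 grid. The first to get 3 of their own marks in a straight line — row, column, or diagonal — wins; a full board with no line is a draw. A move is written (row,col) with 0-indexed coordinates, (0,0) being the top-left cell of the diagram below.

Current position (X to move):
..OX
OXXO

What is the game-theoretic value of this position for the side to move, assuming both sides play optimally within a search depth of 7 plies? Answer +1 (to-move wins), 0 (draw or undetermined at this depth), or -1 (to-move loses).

value(..OX/OXXO, X) = 0

[..OX/OXXO] X move#1: (0,0):+0/X.OX/OXXO*, (0,1):+0/.XOX/OXXO
[X.OX/OXXO] O move#2: (0,1):+0/XOOX/OXXO*
[XOOX/OXXO] end (terminal +0, X#3); searched ..OX/OXXO to 7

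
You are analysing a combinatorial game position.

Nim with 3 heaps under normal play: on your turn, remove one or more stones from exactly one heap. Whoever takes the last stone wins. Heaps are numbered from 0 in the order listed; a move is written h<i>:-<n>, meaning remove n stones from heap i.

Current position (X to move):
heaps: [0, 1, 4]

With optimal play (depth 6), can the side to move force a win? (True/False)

p1 X@[(0,1,4)]: h1:-1[(0,0,4)]-1 h2:-1[(0,1,3)]-1 h2:-2[(0,1,2)]-1 h2:-3[(0,1,1)]+1* h2:-4[(0,1,0)]-1
p2 O@[(0,1,1)]: h1:-1[(0,0,1)]-1* h2:-1[(0,1,0)]-1
p3 X@[(0,0,1)]: h2:-1[(0,0,0)]+1*
p4 O@[(0,0,0)] terminal -1; root [(0,1,4)] d6

X winning at [(0,1,4)]: True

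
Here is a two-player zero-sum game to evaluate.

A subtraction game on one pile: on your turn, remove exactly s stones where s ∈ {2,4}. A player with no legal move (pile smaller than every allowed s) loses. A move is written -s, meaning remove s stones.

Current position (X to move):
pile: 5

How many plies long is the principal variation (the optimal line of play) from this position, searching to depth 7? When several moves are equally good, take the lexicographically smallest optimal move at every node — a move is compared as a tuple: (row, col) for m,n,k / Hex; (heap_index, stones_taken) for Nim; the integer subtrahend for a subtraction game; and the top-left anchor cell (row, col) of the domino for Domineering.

PV length from [5]: 1 ply

[5] X move#1: -2:-1/3, -4:+1/1*
[1] end (terminal -1, O#2); searched 5 to 7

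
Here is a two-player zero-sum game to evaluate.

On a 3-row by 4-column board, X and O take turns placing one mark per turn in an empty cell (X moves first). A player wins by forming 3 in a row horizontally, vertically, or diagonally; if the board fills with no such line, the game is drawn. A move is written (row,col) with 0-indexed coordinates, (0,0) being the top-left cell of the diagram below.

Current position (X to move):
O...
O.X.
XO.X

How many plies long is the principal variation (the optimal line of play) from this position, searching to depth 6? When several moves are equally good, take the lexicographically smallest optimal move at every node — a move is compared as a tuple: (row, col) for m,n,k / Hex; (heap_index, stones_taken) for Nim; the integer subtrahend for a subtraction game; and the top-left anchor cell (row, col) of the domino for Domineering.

p1 X@[O.../O.X./XO.X]: (0,1)[OX../O.X./XO.X]+1* (0,2)[O.X./O.X./XO.X]+1 (0,3)[O..X/O.X./XO.X]+1 (1,1)[O.../OXX./XO.X]+1 (1,3)[O.../O.XX/XO.X]+1 (2,2)[O.../O.X./XOXX]+1
p2 O@[OX../O.X./XO.X] terminal -1; root [O.../O.X./XO.X] d6

PV length from [O.../O.X./XO.X]: 1 ply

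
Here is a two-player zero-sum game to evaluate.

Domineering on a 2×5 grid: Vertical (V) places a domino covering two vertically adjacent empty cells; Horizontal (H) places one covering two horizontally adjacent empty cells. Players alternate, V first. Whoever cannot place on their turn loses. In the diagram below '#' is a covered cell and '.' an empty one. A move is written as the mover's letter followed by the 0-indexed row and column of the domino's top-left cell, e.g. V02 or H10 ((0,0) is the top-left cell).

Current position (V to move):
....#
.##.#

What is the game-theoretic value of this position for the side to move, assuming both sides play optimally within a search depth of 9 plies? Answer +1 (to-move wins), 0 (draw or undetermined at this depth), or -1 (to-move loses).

ply 1, V at ....#/.##.# | V00=-1→#...#/###.#*; V03=-1→...##/.####
ply 2, H at #...#/###.# | H01=-1→###.#/###.#; H02=+1→#.###/###.#*
ply 3: #.###/###.# is terminal -1 (V); from ....#/.##.# depth 9

value(....#/.##.#, V) = -1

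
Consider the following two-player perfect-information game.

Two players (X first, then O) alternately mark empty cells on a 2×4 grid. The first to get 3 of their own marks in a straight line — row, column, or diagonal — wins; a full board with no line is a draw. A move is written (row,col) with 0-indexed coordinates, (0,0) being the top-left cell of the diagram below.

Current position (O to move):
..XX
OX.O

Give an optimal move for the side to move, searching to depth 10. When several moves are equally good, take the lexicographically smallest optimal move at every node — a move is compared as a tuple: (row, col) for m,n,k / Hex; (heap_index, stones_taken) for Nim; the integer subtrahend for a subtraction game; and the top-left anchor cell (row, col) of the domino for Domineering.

[..XX/OX.O] O move#1: (0,0):-1/O.XX/OX.O, (0,1):+0/.OXX/OX.O*, (1,2):-1/..XX/OXOO
[.OXX/OX.O] X move#2: (0,0):+0/XOXX/OX.O*, (1,2):+0/.OXX/OXXO
[XOXX/OX.O] O move#3: (1,2):+0/XOXX/OXOO*
[XOXX/OXOO] end (terminal +0, X#4); searched ..XX/OX.O to 10

O's best at [..XX/OX.O]: (0,1)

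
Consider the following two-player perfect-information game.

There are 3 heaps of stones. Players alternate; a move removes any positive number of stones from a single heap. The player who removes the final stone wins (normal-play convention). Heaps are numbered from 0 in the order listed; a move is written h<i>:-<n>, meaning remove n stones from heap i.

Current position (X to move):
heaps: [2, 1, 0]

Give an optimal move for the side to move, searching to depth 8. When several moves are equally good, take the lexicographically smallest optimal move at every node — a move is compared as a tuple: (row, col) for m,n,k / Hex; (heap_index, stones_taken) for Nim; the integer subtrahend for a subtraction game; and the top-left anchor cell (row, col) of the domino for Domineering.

X's best at [(2,1,0)]: h0:-1

ply 1, X at (2,1,0) | h0:-1=+1→(1,1,0)*; h0:-2=-1→(0,1,0); h1:-1=-1→(2,0,0)
ply 2, O at (1,1,0) | h0:-1=-1→(0,1,0)*; h1:-1=-1→(1,0,0)
ply 3, X at (0,1,0) | h1:-1=+1→(0,0,0)*
ply 4: (0,0,0) is terminal -1 (O); from (2,1,0) depth 8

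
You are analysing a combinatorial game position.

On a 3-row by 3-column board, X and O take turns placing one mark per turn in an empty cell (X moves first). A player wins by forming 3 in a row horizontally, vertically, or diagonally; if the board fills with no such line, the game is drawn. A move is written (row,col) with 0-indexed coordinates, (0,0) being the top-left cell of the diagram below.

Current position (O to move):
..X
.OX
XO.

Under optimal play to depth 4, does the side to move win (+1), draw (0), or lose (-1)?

value(..X/.OX/XO., O) = +1

p1 O@[..X/.OX/XO.]: (0,0)[O.X/.OX/XO.]-1 (0,1)[.OX/.OX/XO.]+1* (1,0)[..X/OOX/XO.]-1 (2,2)[..X/.OX/XOO]+1
p2 X@[.OX/.OX/XO.] terminal -1; root [..X/.OX/XO.] d4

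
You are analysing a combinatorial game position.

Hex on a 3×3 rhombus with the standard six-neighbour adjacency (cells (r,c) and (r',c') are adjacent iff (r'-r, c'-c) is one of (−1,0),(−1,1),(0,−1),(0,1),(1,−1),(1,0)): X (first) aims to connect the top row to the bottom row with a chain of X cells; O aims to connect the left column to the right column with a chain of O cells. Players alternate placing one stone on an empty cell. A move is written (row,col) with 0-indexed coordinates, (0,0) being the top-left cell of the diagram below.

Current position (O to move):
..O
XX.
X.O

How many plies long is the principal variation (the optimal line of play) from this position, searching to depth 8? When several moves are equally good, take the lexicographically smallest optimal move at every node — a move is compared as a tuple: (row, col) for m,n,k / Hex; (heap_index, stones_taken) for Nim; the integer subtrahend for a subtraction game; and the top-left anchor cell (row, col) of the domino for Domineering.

PV length from [..O/XX./X.O]: 2 plies

ply 1, O at ..O/XX./X.O | (0,0)=-1→O.O/XX./X.O*; (0,1)=-1→.OO/XX./X.O; (1,2)=-1→..O/XXO/X.O; (2,1)=-1→..O/XX./XOO
ply 2, X at O.O/XX./X.O | (0,1)=+1→OXO/XX./X.O*; (1,2)=-1→O.O/XXX/X.O; (2,1)=-1→O.O/XX./XXO
ply 3: OXO/XX./X.O is terminal -1 (O); from ..O/XX./X.O depth 8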